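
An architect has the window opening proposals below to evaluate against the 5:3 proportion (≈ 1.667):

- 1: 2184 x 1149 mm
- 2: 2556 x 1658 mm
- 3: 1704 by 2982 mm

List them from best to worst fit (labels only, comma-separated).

1: 2184/1149 ≈ 1.901 → |1.901 − 1.667| = 0.234
2: 2556/1658 ≈ 1.542 → |1.542 − 1.667| = 0.125
3: 2982/1704 ≈ 1.750 → |1.750 − 1.667| = 0.083

3, 2, 1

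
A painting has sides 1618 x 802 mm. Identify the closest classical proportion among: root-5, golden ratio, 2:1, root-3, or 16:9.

2:1

Ratio = 1618 / 802 ≈ 2.017.
Distances: root-5 2.236 (Δ 0.219); golden ratio 1.618 (Δ 0.399); 2:1 2.000 (Δ 0.017); root-3 1.732 (Δ 0.285); 16:9 1.778 (Δ 0.239).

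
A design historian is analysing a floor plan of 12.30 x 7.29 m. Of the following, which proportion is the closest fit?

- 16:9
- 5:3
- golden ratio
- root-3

5:3

12.30/7.29 ≈ 1.687. Nearest candidates are 5:3 (1.667, off by 0.020) and root-3 (1.732, off by 0.045).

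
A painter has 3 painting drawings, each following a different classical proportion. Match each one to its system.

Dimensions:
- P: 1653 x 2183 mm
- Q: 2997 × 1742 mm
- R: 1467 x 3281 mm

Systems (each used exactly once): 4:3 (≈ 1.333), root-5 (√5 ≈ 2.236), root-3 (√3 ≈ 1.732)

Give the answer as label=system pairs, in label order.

P=4:3, Q=root-3, R=root-5

P = 2183/1653 ≈ 1.321 → 4:3 (1.333)
Q = 2997/1742 ≈ 1.720 → root-3 (1.732)
R = 3281/1467 ≈ 2.237 → root-5 (2.236)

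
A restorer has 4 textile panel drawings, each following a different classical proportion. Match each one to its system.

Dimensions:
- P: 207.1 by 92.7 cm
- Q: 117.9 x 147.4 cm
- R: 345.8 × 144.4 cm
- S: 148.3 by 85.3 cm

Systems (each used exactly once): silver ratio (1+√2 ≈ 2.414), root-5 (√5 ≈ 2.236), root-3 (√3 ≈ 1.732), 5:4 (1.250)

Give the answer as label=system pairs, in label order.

P=root-5, Q=5:4, R=silver ratio, S=root-3

Ratios: P ≈ 2.234; Q ≈ 1.250; R ≈ 2.395; S ≈ 1.739.
Targets: silver ratio ≈ 2.414; root-5 ≈ 2.236; root-3 ≈ 1.732; 5:4 ≈ 1.250.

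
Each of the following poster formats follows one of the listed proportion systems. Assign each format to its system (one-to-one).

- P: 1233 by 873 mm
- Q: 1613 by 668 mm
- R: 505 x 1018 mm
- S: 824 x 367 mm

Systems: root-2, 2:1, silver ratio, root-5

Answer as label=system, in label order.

P=root-2, Q=silver ratio, R=2:1, S=root-5

Ratios: P ≈ 1.412; Q ≈ 2.415; R ≈ 2.016; S ≈ 2.245.
Targets: root-2 ≈ 1.414; 2:1 ≈ 2.000; silver ratio ≈ 2.414; root-5 ≈ 2.236.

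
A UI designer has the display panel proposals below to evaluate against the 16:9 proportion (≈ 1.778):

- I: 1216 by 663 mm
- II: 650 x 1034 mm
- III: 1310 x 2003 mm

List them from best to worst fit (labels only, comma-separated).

Ratios: I = 1216 / 663 ≈ 1.834; II = 1034 / 650 ≈ 1.591; III = 2003 / 1310 ≈ 1.529.
|Δ from 1.778|: I 0.056; II 0.187; III 0.249.

I, II, III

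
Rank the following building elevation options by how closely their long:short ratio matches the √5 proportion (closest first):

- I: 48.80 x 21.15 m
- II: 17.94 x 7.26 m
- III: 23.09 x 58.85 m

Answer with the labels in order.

Ratios: I = 48.80 / 21.15 ≈ 2.307; II = 17.94 / 7.26 ≈ 2.471; III = 58.85 / 23.09 ≈ 2.549.
|Δ from 2.236|: I 0.071; II 0.235; III 0.313.

I, II, III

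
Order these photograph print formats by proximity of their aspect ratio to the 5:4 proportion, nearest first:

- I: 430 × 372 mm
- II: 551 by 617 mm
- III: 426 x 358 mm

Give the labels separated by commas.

Ratios: I = 430 / 372 ≈ 1.156; II = 617 / 551 ≈ 1.120; III = 426 / 358 ≈ 1.190.
|Δ from 1.250|: I 0.094; II 0.130; III 0.060.

III, I, II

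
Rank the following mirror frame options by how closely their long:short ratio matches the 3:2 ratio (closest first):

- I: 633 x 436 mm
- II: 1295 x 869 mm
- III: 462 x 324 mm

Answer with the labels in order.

Ratios: I = 633 / 436 ≈ 1.452; II = 1295 / 869 ≈ 1.490; III = 462 / 324 ≈ 1.426.
|Δ from 1.500|: I 0.048; II 0.010; III 0.074.

II, I, III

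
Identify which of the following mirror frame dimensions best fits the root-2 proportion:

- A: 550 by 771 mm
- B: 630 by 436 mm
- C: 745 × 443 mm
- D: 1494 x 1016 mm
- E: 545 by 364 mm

Ratios (long/short): A ≈ 1.402; B ≈ 1.445; C ≈ 1.682; D ≈ 1.470; E ≈ 1.497.
root-2 ≈ 1.414; option A is nearest (Δ 0.012).

A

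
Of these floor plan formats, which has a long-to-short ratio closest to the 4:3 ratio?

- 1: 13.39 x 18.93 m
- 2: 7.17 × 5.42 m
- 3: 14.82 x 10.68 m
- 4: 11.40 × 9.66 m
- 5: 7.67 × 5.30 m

2

Target 4:3 ≈ 1.333.
1: 1.414 (Δ0.081)  2: 1.323 (Δ0.010)  3: 1.388 (Δ0.055)  4: 1.180 (Δ0.153)  5: 1.447 (Δ0.114)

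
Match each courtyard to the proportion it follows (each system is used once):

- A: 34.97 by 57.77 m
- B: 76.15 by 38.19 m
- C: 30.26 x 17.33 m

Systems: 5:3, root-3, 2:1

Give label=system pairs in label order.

A=5:3, B=2:1, C=root-3

A = 57.77/34.97 ≈ 1.652 → 5:3 (1.667)
B = 76.15/38.19 ≈ 1.994 → 2:1 (2.000)
C = 30.26/17.33 ≈ 1.746 → root-3 (1.732)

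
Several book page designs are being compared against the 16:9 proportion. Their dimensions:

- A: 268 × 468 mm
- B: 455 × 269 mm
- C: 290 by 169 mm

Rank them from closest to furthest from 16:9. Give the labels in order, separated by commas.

Ratios: A = 468 / 268 ≈ 1.746; B = 455 / 269 ≈ 1.691; C = 290 / 169 ≈ 1.716.
|Δ from 1.778|: A 0.032; B 0.087; C 0.062.

A, C, B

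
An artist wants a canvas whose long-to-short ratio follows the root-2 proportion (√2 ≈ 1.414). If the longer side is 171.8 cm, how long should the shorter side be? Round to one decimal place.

121.5 cm

root-2 ≈ 1.41421.
Shorter side = 171.8 ÷ 1.41421 ≈ 121.481 → 121.5 cm.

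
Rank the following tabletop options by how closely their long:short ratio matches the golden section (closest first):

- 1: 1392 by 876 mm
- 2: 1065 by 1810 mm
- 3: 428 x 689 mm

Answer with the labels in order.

3, 1, 2

1: 1392/876 ≈ 1.589 → |1.589 − 1.618| = 0.029
2: 1810/1065 ≈ 1.700 → |1.700 − 1.618| = 0.082
3: 689/428 ≈ 1.610 → |1.610 − 1.618| = 0.008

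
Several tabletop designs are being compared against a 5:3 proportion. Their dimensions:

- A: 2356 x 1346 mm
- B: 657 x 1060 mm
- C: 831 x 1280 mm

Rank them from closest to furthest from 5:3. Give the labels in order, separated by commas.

A: 2356/1346 ≈ 1.750 → |1.750 − 1.667| = 0.083
B: 1060/657 ≈ 1.613 → |1.613 − 1.667| = 0.054
C: 1280/831 ≈ 1.540 → |1.540 − 1.667| = 0.127

B, A, C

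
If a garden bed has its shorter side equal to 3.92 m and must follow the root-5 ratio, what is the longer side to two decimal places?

8.77 m

root-5 ≈ 2.23607.
Longer side = 3.92 × 2.23607 ≈ 8.7654 → 8.77 m.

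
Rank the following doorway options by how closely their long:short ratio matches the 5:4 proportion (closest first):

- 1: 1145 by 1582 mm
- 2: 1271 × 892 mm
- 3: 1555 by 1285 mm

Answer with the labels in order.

3, 1, 2

1: 1582/1145 ≈ 1.382 → |1.382 − 1.250| = 0.132
2: 1271/892 ≈ 1.425 → |1.425 − 1.250| = 0.175
3: 1555/1285 ≈ 1.210 → |1.210 − 1.250| = 0.040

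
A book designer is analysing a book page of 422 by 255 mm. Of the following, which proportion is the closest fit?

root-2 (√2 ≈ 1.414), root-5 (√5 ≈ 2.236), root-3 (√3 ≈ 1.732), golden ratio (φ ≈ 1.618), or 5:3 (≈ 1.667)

422/255 ≈ 1.655. Nearest candidates are 5:3 (1.667, off by 0.012) and golden ratio (1.618, off by 0.037).

5:3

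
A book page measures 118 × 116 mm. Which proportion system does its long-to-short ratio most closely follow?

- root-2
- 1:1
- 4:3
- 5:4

Ratio = 118 / 116 ≈ 1.017.
Distances: root-2 1.414 (Δ 0.397); 1:1 1.000 (Δ 0.017); 4:3 1.333 (Δ 0.316); 5:4 1.250 (Δ 0.233).

1:1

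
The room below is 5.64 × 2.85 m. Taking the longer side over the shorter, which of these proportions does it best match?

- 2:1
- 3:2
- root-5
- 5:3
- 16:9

2:1

5.64/2.85 ≈ 1.979. Nearest candidates are 2:1 (2.000, off by 0.021) and 16:9 (1.778, off by 0.201).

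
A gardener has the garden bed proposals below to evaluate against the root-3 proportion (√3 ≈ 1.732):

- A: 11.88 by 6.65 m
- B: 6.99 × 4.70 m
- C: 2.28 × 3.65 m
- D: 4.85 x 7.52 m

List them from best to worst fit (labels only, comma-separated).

A, C, D, B

Ratios: A = 11.88 / 6.65 ≈ 1.786; B = 6.99 / 4.70 ≈ 1.487; C = 3.65 / 2.28 ≈ 1.601; D = 7.52 / 4.85 ≈ 1.551.
|Δ from 1.732|: A 0.054; B 0.245; C 0.131; D 0.181.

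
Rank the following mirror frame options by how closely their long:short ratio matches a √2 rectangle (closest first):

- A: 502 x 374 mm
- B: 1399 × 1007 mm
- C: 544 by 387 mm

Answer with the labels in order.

A: 502/374 ≈ 1.342 → |1.342 − 1.414| = 0.072
B: 1399/1007 ≈ 1.389 → |1.389 − 1.414| = 0.025
C: 544/387 ≈ 1.406 → |1.406 − 1.414| = 0.008

C, B, A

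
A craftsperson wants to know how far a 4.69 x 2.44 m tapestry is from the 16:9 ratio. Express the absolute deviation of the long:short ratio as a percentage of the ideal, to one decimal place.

Ratio = 4.69 / 2.44 ≈ 1.9221.
Ideal 16:9 ≈ 1.7778. |1.9221 − 1.7778| / 1.7778 ≈ 8.12% → 8.1%.

8.1%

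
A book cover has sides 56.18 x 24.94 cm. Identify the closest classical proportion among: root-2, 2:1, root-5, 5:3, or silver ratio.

root-5

Ratio = 56.18 / 24.94 ≈ 2.253.
Distances: root-2 1.414 (Δ 0.839); 2:1 2.000 (Δ 0.253); root-5 2.236 (Δ 0.017); 5:3 1.667 (Δ 0.586); silver ratio 2.414 (Δ 0.161).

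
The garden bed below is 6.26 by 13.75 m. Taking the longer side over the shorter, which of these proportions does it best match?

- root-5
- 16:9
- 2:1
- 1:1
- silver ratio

13.75/6.26 ≈ 2.196. Nearest candidates are root-5 (2.236, off by 0.040) and 2:1 (2.000, off by 0.196).

root-5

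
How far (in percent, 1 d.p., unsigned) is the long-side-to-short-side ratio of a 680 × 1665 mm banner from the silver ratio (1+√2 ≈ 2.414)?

1.4%

Ratio = 1665 / 680 ≈ 2.4485.
Ideal silver ratio ≈ 2.4142. |2.4485 − 2.4142| / 2.4142 ≈ 1.42% → 1.4%.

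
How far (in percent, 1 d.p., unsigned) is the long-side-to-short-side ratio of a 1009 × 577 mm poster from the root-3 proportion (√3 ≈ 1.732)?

1.0%

Ratio = 1009 / 577 ≈ 1.7487.
Ideal root-3 ≈ 1.7321. |1.7487 − 1.7321| / 1.7321 ≈ 0.96% → 1.0%.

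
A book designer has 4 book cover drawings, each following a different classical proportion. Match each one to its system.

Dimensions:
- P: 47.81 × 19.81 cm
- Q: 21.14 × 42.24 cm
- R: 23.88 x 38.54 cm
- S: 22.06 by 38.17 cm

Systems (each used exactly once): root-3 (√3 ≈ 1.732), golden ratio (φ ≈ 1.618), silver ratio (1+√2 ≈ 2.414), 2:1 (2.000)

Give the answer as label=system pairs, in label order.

P = 47.81/19.81 ≈ 2.413 → silver ratio (2.414)
Q = 42.24/21.14 ≈ 1.998 → 2:1 (2.000)
R = 38.54/23.88 ≈ 1.614 → golden ratio (1.618)
S = 38.17/22.06 ≈ 1.730 → root-3 (1.732)

P=silver ratio, Q=2:1, R=golden ratio, S=root-3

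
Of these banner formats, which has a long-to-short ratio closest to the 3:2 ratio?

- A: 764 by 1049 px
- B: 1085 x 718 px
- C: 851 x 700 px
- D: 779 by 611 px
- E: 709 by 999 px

Target 3:2 ≈ 1.500.
A: 1.373 (Δ0.127)  B: 1.511 (Δ0.011)  C: 1.216 (Δ0.284)  D: 1.275 (Δ0.225)  E: 1.409 (Δ0.091)

B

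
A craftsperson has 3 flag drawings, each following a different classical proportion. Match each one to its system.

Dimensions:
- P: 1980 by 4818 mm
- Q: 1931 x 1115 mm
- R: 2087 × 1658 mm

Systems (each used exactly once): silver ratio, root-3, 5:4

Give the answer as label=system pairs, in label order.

Ratios: P ≈ 2.433; Q ≈ 1.732; R ≈ 1.259.
Targets: silver ratio ≈ 2.414; root-3 ≈ 1.732; 5:4 ≈ 1.250.

P=silver ratio, Q=root-3, R=5:4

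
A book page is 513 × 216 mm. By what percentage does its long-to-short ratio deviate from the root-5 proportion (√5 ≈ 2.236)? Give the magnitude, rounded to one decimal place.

Ratio = 513 / 216 ≈ 2.3750.
Ideal root-5 ≈ 2.2361. |2.3750 − 2.2361| / 2.2361 ≈ 6.21% → 6.2%.

6.2%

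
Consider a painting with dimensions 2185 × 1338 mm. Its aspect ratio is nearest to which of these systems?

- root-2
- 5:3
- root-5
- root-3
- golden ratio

golden ratio

Ratio = 2185 / 1338 ≈ 1.633.
Distances: root-2 1.414 (Δ 0.219); 5:3 1.667 (Δ 0.034); root-5 2.236 (Δ 0.603); root-3 1.732 (Δ 0.099); golden ratio 1.618 (Δ 0.015).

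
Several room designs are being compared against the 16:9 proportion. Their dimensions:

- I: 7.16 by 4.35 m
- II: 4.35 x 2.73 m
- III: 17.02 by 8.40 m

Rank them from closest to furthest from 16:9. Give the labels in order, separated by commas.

I, II, III

I: 7.16/4.35 ≈ 1.646 → |1.646 − 1.778| = 0.132
II: 4.35/2.73 ≈ 1.593 → |1.593 − 1.778| = 0.185
III: 17.02/8.40 ≈ 2.026 → |2.026 − 1.778| = 0.248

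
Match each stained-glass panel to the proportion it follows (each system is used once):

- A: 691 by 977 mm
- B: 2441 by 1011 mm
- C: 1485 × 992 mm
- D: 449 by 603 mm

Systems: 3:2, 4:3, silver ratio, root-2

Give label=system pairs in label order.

A=root-2, B=silver ratio, C=3:2, D=4:3

A = 977/691 ≈ 1.414 → root-2 (1.414)
B = 2441/1011 ≈ 2.414 → silver ratio (2.414)
C = 1485/992 ≈ 1.497 → 3:2 (1.500)
D = 603/449 ≈ 1.343 → 4:3 (1.333)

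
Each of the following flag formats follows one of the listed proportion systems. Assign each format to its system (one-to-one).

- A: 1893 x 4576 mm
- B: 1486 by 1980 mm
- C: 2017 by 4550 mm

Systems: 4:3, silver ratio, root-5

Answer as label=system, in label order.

A = 4576/1893 ≈ 2.417 → silver ratio (2.414)
B = 1980/1486 ≈ 1.332 → 4:3 (1.333)
C = 4550/2017 ≈ 2.256 → root-5 (2.236)

A=silver ratio, B=4:3, C=root-5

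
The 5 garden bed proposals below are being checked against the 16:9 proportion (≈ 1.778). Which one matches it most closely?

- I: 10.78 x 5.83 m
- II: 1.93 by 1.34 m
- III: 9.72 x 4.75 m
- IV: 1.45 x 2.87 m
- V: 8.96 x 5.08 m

V

Target 16:9 ≈ 1.778.
I: 1.849 (Δ0.071)  II: 1.440 (Δ0.338)  III: 2.046 (Δ0.268)  IV: 1.979 (Δ0.201)  V: 1.764 (Δ0.014)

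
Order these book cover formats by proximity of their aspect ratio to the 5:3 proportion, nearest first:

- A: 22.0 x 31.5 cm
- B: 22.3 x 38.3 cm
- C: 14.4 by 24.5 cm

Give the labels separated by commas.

C, B, A

Ratios: A = 31.5 / 22.0 ≈ 1.432; B = 38.3 / 22.3 ≈ 1.717; C = 24.5 / 14.4 ≈ 1.701.
|Δ from 1.667|: A 0.235; B 0.050; C 0.034.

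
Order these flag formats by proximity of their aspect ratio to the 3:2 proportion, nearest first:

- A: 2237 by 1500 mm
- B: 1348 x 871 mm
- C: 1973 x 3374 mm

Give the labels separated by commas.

Ratios: A = 2237 / 1500 ≈ 1.491; B = 1348 / 871 ≈ 1.548; C = 3374 / 1973 ≈ 1.710.
|Δ from 1.500|: A 0.009; B 0.048; C 0.210.

A, B, C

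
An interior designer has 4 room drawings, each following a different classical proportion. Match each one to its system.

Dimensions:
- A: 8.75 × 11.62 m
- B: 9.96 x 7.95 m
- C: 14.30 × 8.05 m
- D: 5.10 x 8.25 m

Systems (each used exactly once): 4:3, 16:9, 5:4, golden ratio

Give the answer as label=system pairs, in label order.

Ratios: A ≈ 1.328; B ≈ 1.253; C ≈ 1.776; D ≈ 1.618.
Targets: 4:3 ≈ 1.333; 16:9 ≈ 1.778; 5:4 ≈ 1.250; golden ratio ≈ 1.618.

A=4:3, B=5:4, C=16:9, D=golden ratio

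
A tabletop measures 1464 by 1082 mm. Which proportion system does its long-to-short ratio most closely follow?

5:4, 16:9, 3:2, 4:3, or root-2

Ratio = 1464 / 1082 ≈ 1.353.
Distances: 5:4 1.250 (Δ 0.103); 16:9 1.778 (Δ 0.425); 3:2 1.500 (Δ 0.147); 4:3 1.333 (Δ 0.020); root-2 1.414 (Δ 0.061).

4:3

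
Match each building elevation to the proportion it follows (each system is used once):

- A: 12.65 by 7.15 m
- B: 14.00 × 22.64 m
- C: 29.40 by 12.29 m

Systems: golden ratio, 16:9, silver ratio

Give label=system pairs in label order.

A=16:9, B=golden ratio, C=silver ratio

Ratios: A ≈ 1.769; B ≈ 1.617; C ≈ 2.392.
Targets: golden ratio ≈ 1.618; 16:9 ≈ 1.778; silver ratio ≈ 2.414.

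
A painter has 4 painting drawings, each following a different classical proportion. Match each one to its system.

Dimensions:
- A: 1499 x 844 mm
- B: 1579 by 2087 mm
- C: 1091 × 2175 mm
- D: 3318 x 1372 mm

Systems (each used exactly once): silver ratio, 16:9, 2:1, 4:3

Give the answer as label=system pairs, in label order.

A=16:9, B=4:3, C=2:1, D=silver ratio

A = 1499/844 ≈ 1.776 → 16:9 (1.778)
B = 2087/1579 ≈ 1.322 → 4:3 (1.333)
C = 2175/1091 ≈ 1.994 → 2:1 (2.000)
D = 3318/1372 ≈ 2.418 → silver ratio (2.414)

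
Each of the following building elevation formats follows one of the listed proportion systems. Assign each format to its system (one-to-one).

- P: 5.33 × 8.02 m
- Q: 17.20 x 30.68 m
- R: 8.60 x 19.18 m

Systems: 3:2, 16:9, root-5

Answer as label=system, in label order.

P=3:2, Q=16:9, R=root-5

Ratios: P ≈ 1.505; Q ≈ 1.784; R ≈ 2.230.
Targets: 3:2 ≈ 1.500; 16:9 ≈ 1.778; root-5 ≈ 2.236.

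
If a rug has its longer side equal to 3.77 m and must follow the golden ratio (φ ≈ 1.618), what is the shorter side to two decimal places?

2.33 m

golden ratio ≈ 1.61803.
Shorter side = 3.77 ÷ 1.61803 ≈ 2.3300 → 2.33 m.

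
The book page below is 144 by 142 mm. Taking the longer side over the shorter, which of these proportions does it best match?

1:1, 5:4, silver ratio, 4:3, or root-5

1:1

Ratio = 144 / 142 ≈ 1.014.
Distances: 1:1 1.000 (Δ 0.014); 5:4 1.250 (Δ 0.236); silver ratio 2.414 (Δ 1.400); 4:3 1.333 (Δ 0.319); root-5 2.236 (Δ 1.222).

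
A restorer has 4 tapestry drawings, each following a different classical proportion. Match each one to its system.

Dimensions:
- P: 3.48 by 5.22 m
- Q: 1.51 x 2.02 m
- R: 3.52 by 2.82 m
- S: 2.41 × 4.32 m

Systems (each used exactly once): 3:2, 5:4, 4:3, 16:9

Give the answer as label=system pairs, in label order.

P = 5.22/3.48 ≈ 1.500 → 3:2 (1.500)
Q = 2.02/1.51 ≈ 1.338 → 4:3 (1.333)
R = 3.52/2.82 ≈ 1.248 → 5:4 (1.250)
S = 4.32/2.41 ≈ 1.793 → 16:9 (1.778)

P=3:2, Q=4:3, R=5:4, S=16:9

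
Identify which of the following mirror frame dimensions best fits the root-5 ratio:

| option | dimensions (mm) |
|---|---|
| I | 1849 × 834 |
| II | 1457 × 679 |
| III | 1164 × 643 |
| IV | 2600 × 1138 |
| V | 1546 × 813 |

Target root-5 ≈ 2.236.
I: 2.217 (Δ0.019)  II: 2.146 (Δ0.090)  III: 1.810 (Δ0.426)  IV: 2.285 (Δ0.049)  V: 1.902 (Δ0.334)

I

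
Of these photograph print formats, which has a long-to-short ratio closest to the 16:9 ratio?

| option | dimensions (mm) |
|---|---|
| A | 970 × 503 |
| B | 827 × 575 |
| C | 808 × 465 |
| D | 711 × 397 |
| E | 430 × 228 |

D

Target 16:9 ≈ 1.778.
A: 1.928 (Δ0.150)  B: 1.438 (Δ0.340)  C: 1.738 (Δ0.040)  D: 1.791 (Δ0.013)  E: 1.886 (Δ0.108)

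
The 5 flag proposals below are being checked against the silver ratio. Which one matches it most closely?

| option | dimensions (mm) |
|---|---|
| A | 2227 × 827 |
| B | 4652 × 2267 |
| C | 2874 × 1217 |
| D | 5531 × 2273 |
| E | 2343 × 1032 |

Ratios (long/short): A ≈ 2.693; B ≈ 2.052; C ≈ 2.362; D ≈ 2.433; E ≈ 2.270.
silver ratio ≈ 2.414; option D is nearest (Δ 0.019).

D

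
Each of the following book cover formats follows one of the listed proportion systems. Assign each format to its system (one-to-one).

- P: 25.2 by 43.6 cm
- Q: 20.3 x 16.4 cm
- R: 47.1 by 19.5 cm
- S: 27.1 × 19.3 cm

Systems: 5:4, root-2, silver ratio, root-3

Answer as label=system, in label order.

P=root-3, Q=5:4, R=silver ratio, S=root-2

P = 43.6/25.2 ≈ 1.730 → root-3 (1.732)
Q = 20.3/16.4 ≈ 1.238 → 5:4 (1.250)
R = 47.1/19.5 ≈ 2.415 → silver ratio (2.414)
S = 27.1/19.3 ≈ 1.404 → root-2 (1.414)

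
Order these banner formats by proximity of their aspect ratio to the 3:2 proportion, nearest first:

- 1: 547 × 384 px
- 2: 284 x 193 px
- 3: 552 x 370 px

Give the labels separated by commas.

Ratios: 1 = 547 / 384 ≈ 1.424; 2 = 284 / 193 ≈ 1.472; 3 = 552 / 370 ≈ 1.492.
|Δ from 1.500|: 1 0.076; 2 0.028; 3 0.008.

3, 2, 1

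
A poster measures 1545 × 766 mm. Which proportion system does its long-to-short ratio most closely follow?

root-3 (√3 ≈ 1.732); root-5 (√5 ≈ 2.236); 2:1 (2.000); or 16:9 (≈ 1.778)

2:1

1545/766 ≈ 2.017. Nearest candidates are 2:1 (2.000, off by 0.017) and root-5 (2.236, off by 0.219).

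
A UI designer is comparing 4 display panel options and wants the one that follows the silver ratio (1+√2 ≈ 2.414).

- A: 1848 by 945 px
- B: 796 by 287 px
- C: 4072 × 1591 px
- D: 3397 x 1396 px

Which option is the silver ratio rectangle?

D

Ratios (long/short): A ≈ 1.956; B ≈ 2.774; C ≈ 2.559; D ≈ 2.433.
silver ratio ≈ 2.414; option D is nearest (Δ 0.019).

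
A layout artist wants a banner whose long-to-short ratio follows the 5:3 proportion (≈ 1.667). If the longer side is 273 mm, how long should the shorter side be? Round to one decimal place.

163.8 mm

5:3 ≈ 1.66667.
Shorter side = 273 ÷ 1.66667 ≈ 163.800 → 163.8 mm.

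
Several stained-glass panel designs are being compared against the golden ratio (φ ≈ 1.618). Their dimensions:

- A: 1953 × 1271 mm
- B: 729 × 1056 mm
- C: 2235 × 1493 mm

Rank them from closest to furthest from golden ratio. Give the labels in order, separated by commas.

A, C, B

Ratios: A = 1953 / 1271 ≈ 1.537; B = 1056 / 729 ≈ 1.449; C = 2235 / 1493 ≈ 1.497.
|Δ from 1.618|: A 0.081; B 0.169; C 0.121.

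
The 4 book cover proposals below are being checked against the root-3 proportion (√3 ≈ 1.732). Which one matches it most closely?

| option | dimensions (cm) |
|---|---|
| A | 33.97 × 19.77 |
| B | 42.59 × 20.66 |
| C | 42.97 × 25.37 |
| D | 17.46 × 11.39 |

A

Target root-3 ≈ 1.732.
A: 1.718 (Δ0.014)  B: 2.061 (Δ0.329)  C: 1.694 (Δ0.038)  D: 1.533 (Δ0.199)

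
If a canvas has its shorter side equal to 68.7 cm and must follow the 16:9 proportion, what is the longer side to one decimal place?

16:9 ≈ 1.77778.
Longer side = 68.7 × 1.77778 ≈ 122.133 → 122.1 cm.

122.1 cm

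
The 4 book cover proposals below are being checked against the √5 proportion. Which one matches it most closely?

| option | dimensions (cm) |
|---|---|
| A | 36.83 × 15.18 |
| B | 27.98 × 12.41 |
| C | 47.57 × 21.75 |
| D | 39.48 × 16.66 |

B

Ratios (long/short): A ≈ 2.426; B ≈ 2.255; C ≈ 2.187; D ≈ 2.370.
root-5 ≈ 2.236; option B is nearest (Δ 0.019).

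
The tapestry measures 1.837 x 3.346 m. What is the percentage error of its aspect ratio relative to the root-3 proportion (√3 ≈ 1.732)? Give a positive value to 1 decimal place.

5.2%

Ratio = 3.346 / 1.837 ≈ 1.8214.
Ideal root-3 ≈ 1.7321. |1.8214 − 1.7321| / 1.7321 ≈ 5.16% → 5.2%.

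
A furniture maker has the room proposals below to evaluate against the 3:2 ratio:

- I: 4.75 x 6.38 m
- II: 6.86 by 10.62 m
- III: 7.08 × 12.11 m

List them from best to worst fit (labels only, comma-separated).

Ratios: I = 6.38 / 4.75 ≈ 1.343; II = 10.62 / 6.86 ≈ 1.548; III = 12.11 / 7.08 ≈ 1.710.
|Δ from 1.500|: I 0.157; II 0.048; III 0.210.

II, I, III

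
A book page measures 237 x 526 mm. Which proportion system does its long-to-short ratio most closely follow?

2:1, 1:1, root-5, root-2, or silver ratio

Ratio = 526 / 237 ≈ 2.219.
Distances: 2:1 2.000 (Δ 0.219); 1:1 1.000 (Δ 1.219); root-5 2.236 (Δ 0.017); root-2 1.414 (Δ 0.805); silver ratio 2.414 (Δ 0.195).

root-5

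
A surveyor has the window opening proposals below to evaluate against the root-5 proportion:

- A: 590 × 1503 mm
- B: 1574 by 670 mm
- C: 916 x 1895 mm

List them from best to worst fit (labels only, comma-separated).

Ratios: A = 1503 / 590 ≈ 2.547; B = 1574 / 670 ≈ 2.349; C = 1895 / 916 ≈ 2.069.
|Δ from 2.236|: A 0.311; B 0.113; C 0.167.

B, C, A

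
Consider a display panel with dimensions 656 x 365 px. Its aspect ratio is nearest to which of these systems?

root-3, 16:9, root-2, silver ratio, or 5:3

656/365 ≈ 1.797. Nearest candidates are 16:9 (1.778, off by 0.019) and root-3 (1.732, off by 0.065).

16:9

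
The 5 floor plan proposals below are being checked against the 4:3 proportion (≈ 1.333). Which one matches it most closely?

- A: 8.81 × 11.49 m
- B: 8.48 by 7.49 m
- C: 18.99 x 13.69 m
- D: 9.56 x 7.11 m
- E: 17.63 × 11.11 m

D

Target 4:3 ≈ 1.333.
A: 1.304 (Δ0.029)  B: 1.132 (Δ0.201)  C: 1.387 (Δ0.054)  D: 1.345 (Δ0.012)  E: 1.587 (Δ0.254)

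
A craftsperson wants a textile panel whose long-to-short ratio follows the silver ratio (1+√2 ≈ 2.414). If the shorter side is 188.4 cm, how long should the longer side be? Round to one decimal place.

454.8 cm

silver ratio ≈ 2.41421.
Longer side = 188.4 × 2.41421 ≈ 454.837 → 454.8 cm.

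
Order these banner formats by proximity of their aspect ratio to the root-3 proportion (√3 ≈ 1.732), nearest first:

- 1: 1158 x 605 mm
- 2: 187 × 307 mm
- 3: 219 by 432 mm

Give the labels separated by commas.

Ratios: 1 = 1158 / 605 ≈ 1.914; 2 = 307 / 187 ≈ 1.642; 3 = 432 / 219 ≈ 1.973.
|Δ from 1.732|: 1 0.182; 2 0.090; 3 0.241.

2, 1, 3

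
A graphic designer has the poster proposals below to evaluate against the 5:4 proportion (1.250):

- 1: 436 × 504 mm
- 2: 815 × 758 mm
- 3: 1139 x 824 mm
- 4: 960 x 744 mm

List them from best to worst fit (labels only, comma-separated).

1: 504/436 ≈ 1.156 → |1.156 − 1.250| = 0.094
2: 815/758 ≈ 1.075 → |1.075 − 1.250| = 0.175
3: 1139/824 ≈ 1.382 → |1.382 − 1.250| = 0.132
4: 960/744 ≈ 1.290 → |1.290 − 1.250| = 0.040

4, 1, 3, 2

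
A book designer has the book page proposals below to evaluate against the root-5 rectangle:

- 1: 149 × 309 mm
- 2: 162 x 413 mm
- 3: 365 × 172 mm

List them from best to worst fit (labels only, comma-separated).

3, 1, 2

1: 309/149 ≈ 2.074 → |2.074 − 2.236| = 0.162
2: 413/162 ≈ 2.549 → |2.549 − 2.236| = 0.313
3: 365/172 ≈ 2.122 → |2.122 − 2.236| = 0.114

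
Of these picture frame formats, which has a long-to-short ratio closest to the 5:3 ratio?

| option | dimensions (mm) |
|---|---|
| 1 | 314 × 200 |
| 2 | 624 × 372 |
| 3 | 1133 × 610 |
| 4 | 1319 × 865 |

Target 5:3 ≈ 1.667.
1: 1.570 (Δ0.097)  2: 1.677 (Δ0.010)  3: 1.857 (Δ0.190)  4: 1.525 (Δ0.142)

2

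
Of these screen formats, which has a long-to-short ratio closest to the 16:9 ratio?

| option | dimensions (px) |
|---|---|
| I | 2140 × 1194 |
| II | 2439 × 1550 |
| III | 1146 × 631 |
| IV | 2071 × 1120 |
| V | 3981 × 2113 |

I

Ratios (long/short): I ≈ 1.792; II ≈ 1.574; III ≈ 1.816; IV ≈ 1.849; V ≈ 1.884.
16:9 ≈ 1.778; option I is nearest (Δ 0.014).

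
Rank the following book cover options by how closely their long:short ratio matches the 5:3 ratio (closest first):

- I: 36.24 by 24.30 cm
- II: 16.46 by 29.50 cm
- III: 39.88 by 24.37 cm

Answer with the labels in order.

III, II, I

I: 36.24/24.30 ≈ 1.491 → |1.491 − 1.667| = 0.176
II: 29.50/16.46 ≈ 1.792 → |1.792 − 1.667| = 0.125
III: 39.88/24.37 ≈ 1.636 → |1.636 − 1.667| = 0.031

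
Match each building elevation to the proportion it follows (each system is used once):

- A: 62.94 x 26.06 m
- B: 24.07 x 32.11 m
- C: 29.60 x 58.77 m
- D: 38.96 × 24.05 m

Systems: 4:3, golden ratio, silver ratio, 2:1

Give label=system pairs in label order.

A = 62.94/26.06 ≈ 2.415 → silver ratio (2.414)
B = 32.11/24.07 ≈ 1.334 → 4:3 (1.333)
C = 58.77/29.60 ≈ 1.985 → 2:1 (2.000)
D = 38.96/24.05 ≈ 1.620 → golden ratio (1.618)

A=silver ratio, B=4:3, C=2:1, D=golden ratio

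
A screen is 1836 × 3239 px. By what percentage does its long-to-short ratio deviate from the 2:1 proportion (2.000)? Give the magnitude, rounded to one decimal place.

Ratio = 3239 / 1836 ≈ 1.7642.
Ideal 2:1 = 2.0000. |1.7642 − 2.0000| / 2.0000 ≈ 11.79% → 11.8%.

11.8%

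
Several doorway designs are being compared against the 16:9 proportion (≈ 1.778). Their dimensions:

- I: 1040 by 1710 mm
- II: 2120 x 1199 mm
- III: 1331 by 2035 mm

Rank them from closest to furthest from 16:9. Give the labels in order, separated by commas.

Ratios: I = 1710 / 1040 ≈ 1.644; II = 2120 / 1199 ≈ 1.768; III = 2035 / 1331 ≈ 1.529.
|Δ from 1.778|: I 0.134; II 0.010; III 0.249.

II, I, III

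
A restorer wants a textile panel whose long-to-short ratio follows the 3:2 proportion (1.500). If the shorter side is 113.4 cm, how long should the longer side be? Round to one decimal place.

3:2 = 1.50000.
Longer side = 113.4 × 1.50000 ≈ 170.100 → 170.1 cm.

170.1 cm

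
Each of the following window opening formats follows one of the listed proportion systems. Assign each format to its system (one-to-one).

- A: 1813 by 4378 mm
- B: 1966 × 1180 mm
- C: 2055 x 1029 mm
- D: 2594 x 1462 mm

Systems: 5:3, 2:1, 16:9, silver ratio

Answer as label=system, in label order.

Ratios: A ≈ 2.415; B ≈ 1.666; C ≈ 1.997; D ≈ 1.774.
Targets: 5:3 ≈ 1.667; 2:1 ≈ 2.000; 16:9 ≈ 1.778; silver ratio ≈ 2.414.

A=silver ratio, B=5:3, C=2:1, D=16:9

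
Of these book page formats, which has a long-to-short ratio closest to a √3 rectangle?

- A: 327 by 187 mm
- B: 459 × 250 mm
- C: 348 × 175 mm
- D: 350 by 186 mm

A

Ratios (long/short): A ≈ 1.749; B ≈ 1.836; C ≈ 1.989; D ≈ 1.882.
root-3 ≈ 1.732; option A is nearest (Δ 0.017).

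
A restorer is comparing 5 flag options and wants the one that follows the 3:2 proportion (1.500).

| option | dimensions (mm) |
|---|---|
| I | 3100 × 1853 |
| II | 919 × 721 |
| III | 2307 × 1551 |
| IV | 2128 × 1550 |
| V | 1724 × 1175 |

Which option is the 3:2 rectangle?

III

Ratios (long/short): I ≈ 1.673; II ≈ 1.275; III ≈ 1.487; IV ≈ 1.373; V ≈ 1.467.
3:2 ≈ 1.500; option III is nearest (Δ 0.013).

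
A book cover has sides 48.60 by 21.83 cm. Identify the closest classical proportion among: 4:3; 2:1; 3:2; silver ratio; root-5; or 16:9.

root-5

48.60/21.83 ≈ 2.226. Nearest candidates are root-5 (2.236, off by 0.010) and silver ratio (2.414, off by 0.188).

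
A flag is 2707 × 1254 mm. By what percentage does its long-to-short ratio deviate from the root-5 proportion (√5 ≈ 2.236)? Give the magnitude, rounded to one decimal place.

3.5%

Ratio = 2707 / 1254 ≈ 2.1587.
Ideal root-5 ≈ 2.2361. |2.1587 − 2.2361| / 2.2361 ≈ 3.46% → 3.5%.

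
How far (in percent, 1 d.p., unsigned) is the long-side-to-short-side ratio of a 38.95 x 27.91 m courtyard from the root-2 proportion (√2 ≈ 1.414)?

1.3%

Ratio = 38.95 / 27.91 ≈ 1.3956.
Ideal root-2 ≈ 1.4142. |1.3956 − 1.4142| / 1.4142 ≈ 1.32% → 1.3%.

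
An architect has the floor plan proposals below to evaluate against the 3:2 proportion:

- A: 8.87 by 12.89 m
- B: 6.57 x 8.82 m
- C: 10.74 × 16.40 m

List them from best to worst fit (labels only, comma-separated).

Ratios: A = 12.89 / 8.87 ≈ 1.453; B = 8.82 / 6.57 ≈ 1.342; C = 16.40 / 10.74 ≈ 1.527.
|Δ from 1.500|: A 0.047; B 0.158; C 0.027.

C, A, B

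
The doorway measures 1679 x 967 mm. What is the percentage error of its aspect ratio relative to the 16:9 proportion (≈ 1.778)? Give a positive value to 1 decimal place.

Ratio = 1679 / 967 ≈ 1.7363.
Ideal 16:9 ≈ 1.7778. |1.7363 − 1.7778| / 1.7778 ≈ 2.33% → 2.3%.

2.3%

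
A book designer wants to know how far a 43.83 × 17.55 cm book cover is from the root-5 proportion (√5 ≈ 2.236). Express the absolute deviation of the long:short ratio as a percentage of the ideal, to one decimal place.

Ratio = 43.83 / 17.55 ≈ 2.4974.
Ideal root-5 ≈ 2.2361. |2.4974 − 2.2361| / 2.2361 ≈ 11.69% → 11.7%.

11.7%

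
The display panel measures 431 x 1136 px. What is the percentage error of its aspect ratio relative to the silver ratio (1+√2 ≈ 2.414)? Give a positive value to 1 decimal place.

9.2%

Ratio = 1136 / 431 ≈ 2.6357.
Ideal silver ratio ≈ 2.4142. |2.6357 − 2.4142| / 2.4142 ≈ 9.17% → 9.2%.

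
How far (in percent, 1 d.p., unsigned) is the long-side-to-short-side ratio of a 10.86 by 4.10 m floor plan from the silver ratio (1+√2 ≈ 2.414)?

9.7%

Ratio = 10.86 / 4.10 ≈ 2.6488.
Ideal silver ratio ≈ 2.4142. |2.6488 − 2.4142| / 2.4142 ≈ 9.72% → 9.7%.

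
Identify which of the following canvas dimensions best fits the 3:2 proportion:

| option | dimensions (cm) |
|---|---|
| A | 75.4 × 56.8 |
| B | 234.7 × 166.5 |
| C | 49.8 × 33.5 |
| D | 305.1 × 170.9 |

C

Target 3:2 ≈ 1.500.
A: 1.327 (Δ0.173)  B: 1.410 (Δ0.090)  C: 1.487 (Δ0.013)  D: 1.785 (Δ0.285)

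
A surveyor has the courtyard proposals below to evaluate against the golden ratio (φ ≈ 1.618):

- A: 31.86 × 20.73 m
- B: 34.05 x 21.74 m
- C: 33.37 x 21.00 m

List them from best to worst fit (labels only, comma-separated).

Ratios: A = 31.86 / 20.73 ≈ 1.537; B = 34.05 / 21.74 ≈ 1.566; C = 33.37 / 21.00 ≈ 1.589.
|Δ from 1.618|: A 0.081; B 0.052; C 0.029.

C, B, A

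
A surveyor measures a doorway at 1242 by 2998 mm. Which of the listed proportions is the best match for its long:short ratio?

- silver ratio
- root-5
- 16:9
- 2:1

silver ratio

Ratio = 2998 / 1242 ≈ 2.414.
Distances: silver ratio 2.414 (Δ 0.000); root-5 2.236 (Δ 0.178); 16:9 1.778 (Δ 0.636); 2:1 2.000 (Δ 0.414).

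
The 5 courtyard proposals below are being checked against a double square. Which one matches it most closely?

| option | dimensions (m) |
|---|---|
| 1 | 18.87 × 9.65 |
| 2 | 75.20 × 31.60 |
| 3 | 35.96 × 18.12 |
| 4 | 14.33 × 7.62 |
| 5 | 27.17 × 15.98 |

3

Ratios (long/short): 1 ≈ 1.955; 2 ≈ 2.380; 3 ≈ 1.985; 4 ≈ 1.881; 5 ≈ 1.700.
2:1 ≈ 2.000; option 3 is nearest (Δ 0.015).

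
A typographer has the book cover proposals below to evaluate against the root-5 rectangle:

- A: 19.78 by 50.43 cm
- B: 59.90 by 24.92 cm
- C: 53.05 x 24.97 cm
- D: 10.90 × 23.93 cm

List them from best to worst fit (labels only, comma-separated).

D, C, B, A

A: 50.43/19.78 ≈ 2.550 → |2.550 − 2.236| = 0.314
B: 59.90/24.92 ≈ 2.404 → |2.404 − 2.236| = 0.168
C: 53.05/24.97 ≈ 2.125 → |2.125 − 2.236| = 0.111
D: 23.93/10.90 ≈ 2.195 → |2.195 − 2.236| = 0.041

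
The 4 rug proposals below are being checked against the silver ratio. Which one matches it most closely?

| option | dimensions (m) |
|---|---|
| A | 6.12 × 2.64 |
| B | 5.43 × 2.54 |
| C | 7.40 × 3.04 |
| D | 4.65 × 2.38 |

C

Ratios (long/short): A ≈ 2.318; B ≈ 2.138; C ≈ 2.434; D ≈ 1.954.
silver ratio ≈ 2.414; option C is nearest (Δ 0.020).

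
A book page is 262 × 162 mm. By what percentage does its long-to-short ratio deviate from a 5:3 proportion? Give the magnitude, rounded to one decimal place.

3.0%

Ratio = 262 / 162 ≈ 1.6173.
Ideal 5:3 ≈ 1.6667. |1.6173 − 1.6667| / 1.6667 ≈ 2.96% → 3.0%.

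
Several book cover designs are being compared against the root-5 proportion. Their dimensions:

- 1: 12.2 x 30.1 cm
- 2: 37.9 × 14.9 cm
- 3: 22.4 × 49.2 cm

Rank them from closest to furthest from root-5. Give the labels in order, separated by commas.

Ratios: 1 = 30.1 / 12.2 ≈ 2.467; 2 = 37.9 / 14.9 ≈ 2.544; 3 = 49.2 / 22.4 ≈ 2.196.
|Δ from 2.236|: 1 0.231; 2 0.308; 3 0.040.

3, 1, 2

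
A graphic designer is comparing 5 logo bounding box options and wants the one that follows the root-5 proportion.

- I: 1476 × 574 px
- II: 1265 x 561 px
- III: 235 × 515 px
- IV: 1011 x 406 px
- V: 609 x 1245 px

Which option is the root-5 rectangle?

Ratios (long/short): I ≈ 2.571; II ≈ 2.255; III ≈ 2.191; IV ≈ 2.490; V ≈ 2.044.
root-5 ≈ 2.236; option II is nearest (Δ 0.019).

II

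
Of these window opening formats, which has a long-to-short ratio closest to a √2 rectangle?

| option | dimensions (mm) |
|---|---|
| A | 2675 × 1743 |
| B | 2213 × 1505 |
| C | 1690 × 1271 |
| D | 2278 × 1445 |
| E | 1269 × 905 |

Target root-2 ≈ 1.414.
A: 1.535 (Δ0.121)  B: 1.470 (Δ0.056)  C: 1.330 (Δ0.084)  D: 1.576 (Δ0.162)  E: 1.402 (Δ0.012)

E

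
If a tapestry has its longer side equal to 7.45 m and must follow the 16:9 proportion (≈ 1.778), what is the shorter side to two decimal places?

4.19 m

16:9 ≈ 1.77778.
Shorter side = 7.45 ÷ 1.77778 ≈ 4.1906 → 4.19 m.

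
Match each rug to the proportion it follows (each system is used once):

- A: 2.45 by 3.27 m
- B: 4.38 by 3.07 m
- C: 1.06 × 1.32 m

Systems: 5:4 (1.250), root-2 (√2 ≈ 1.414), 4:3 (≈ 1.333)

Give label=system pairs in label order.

Ratios: A ≈ 1.335; B ≈ 1.427; C ≈ 1.245.
Targets: 5:4 ≈ 1.250; root-2 ≈ 1.414; 4:3 ≈ 1.333.

A=4:3, B=root-2, C=5:4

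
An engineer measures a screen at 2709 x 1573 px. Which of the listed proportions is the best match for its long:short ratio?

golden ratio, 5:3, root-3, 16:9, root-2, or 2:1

root-3

Ratio = 2709 / 1573 ≈ 1.722.
Distances: golden ratio 1.618 (Δ 0.104); 5:3 1.667 (Δ 0.055); root-3 1.732 (Δ 0.010); 16:9 1.778 (Δ 0.056); root-2 1.414 (Δ 0.308); 2:1 2.000 (Δ 0.278).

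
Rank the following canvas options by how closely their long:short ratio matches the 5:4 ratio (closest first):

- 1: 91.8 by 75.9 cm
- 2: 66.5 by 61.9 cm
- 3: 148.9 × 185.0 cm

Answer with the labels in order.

1: 91.8/75.9 ≈ 1.209 → |1.209 − 1.250| = 0.041
2: 66.5/61.9 ≈ 1.074 → |1.074 − 1.250| = 0.176
3: 185.0/148.9 ≈ 1.242 → |1.242 − 1.250| = 0.008

3, 1, 2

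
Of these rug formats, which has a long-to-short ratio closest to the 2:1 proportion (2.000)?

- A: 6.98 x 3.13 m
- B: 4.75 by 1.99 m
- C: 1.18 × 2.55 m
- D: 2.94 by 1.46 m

Target 2:1 ≈ 2.000.
A: 2.230 (Δ0.230)  B: 2.387 (Δ0.387)  C: 2.161 (Δ0.161)  D: 2.014 (Δ0.014)

D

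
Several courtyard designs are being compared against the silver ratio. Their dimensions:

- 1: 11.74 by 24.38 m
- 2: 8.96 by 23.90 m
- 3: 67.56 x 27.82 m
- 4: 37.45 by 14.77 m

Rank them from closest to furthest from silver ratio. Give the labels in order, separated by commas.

3, 4, 2, 1

1: 24.38/11.74 ≈ 2.077 → |2.077 − 2.414| = 0.337
2: 23.90/8.96 ≈ 2.667 → |2.667 − 2.414| = 0.253
3: 67.56/27.82 ≈ 2.428 → |2.428 − 2.414| = 0.014
4: 37.45/14.77 ≈ 2.536 → |2.536 − 2.414| = 0.122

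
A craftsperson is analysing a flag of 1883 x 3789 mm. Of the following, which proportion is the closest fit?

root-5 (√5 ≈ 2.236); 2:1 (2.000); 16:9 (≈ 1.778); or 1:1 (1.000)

Ratio = 3789 / 1883 ≈ 2.012.
Distances: root-5 2.236 (Δ 0.224); 2:1 2.000 (Δ 0.012); 16:9 1.778 (Δ 0.234); 1:1 1.000 (Δ 1.012).

2:1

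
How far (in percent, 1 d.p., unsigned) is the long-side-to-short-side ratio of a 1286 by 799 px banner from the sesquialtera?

Ratio = 1286 / 799 ≈ 1.6095.
Ideal 3:2 = 1.5000. |1.6095 − 1.5000| / 1.5000 ≈ 7.30% → 7.3%.

7.3%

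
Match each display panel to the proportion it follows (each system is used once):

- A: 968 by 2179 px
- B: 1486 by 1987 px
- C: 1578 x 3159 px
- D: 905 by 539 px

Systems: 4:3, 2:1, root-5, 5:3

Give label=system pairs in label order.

A=root-5, B=4:3, C=2:1, D=5:3

Ratios: A ≈ 2.251; B ≈ 1.337; C ≈ 2.002; D ≈ 1.679.
Targets: 4:3 ≈ 1.333; 2:1 ≈ 2.000; root-5 ≈ 2.236; 5:3 ≈ 1.667.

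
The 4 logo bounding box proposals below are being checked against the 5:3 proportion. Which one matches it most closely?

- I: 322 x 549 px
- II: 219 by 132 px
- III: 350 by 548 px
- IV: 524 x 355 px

Target 5:3 ≈ 1.667.
I: 1.705 (Δ0.038)  II: 1.659 (Δ0.008)  III: 1.566 (Δ0.101)  IV: 1.476 (Δ0.191)

II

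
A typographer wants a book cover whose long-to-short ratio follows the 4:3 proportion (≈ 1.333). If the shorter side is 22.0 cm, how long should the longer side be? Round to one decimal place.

4:3 ≈ 1.33333.
Longer side = 22.0 × 1.33333 ≈ 29.333 → 29.3 cm.

29.3 cm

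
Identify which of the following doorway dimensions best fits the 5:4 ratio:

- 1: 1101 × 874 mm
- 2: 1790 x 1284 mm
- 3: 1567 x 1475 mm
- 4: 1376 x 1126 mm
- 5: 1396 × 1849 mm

Target 5:4 ≈ 1.250.
1: 1.260 (Δ0.010)  2: 1.394 (Δ0.144)  3: 1.062 (Δ0.188)  4: 1.222 (Δ0.028)  5: 1.324 (Δ0.074)

1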